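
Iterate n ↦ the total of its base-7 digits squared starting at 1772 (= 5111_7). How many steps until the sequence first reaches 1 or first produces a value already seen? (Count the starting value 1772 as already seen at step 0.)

6

1772 = (5,1,1,1)_7 → 5² + 1² + 1² + 1² = 28
28 = (4,0)_7 → 4² + 0² = 16
16 = (2,2)_7 → 2² + 2² = 8
8 = (1,1)_7 → 1² + 1² = 2
2 = (2)_7 → 2² = 4
4 = (4)_7 → 4² = 16  — 16 repeats.
That took 6 steps.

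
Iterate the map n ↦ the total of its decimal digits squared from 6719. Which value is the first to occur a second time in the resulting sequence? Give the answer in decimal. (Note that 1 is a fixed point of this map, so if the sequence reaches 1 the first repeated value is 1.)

1

6719 → 167
167 → 86
86 → 100
100 → 1  — reached the fixed point 1.
1 → 1, so 1 is the first repeated value.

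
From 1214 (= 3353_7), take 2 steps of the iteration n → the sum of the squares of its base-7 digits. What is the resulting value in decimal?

10

1214 = (3,3,5,3)_7 → 3² + 3² + 5² + 3² = 52
52 = (1,0,3)_7 → 1² + 0² + 3² = 10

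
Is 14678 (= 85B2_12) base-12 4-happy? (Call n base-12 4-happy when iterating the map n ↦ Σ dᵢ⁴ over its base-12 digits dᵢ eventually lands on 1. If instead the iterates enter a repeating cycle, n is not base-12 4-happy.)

14678 = (8,5,11,2)_12 → 8⁴ + 5⁴ + 11⁴ + 2⁴ = 4096 + 625 + 14641 + 16 = 19378
19378 = (11,2,6,10)_12 → 11⁴ + 2⁴ + 6⁴ + 10⁴ = 14641 + 16 + 1296 + 10000 = 25953
25953 = (1,3,0,2,9)_12 → 1⁴ + 3⁴ + 0⁴ + 2⁴ + 9⁴ = 1 + 81 + 0 + 16 + 6561 = 6659
6659 = (3,10,2,11)_12 → 3⁴ + 10⁴ + 2⁴ + 11⁴ = 81 + 10000 + 16 + 14641 = 24738
24738 = (1,2,3,9,6)_12 → 1⁴ + 2⁴ + 3⁴ + 9⁴ + 6⁴ = 1 + 16 + 81 + 6561 + 1296 = 7955
7955 = (4,7,2,11)_12 → 4⁴ + 7⁴ + 2⁴ + 11⁴ = 256 + 2401 + 16 + 14641 = 17314
17314 = (10,0,2,10)_12 → 10⁴ + 0⁴ + 2⁴ + 10⁴ = 10000 + 0 + 16 + 10000 = 20016
20016 = (11,7,0,0)_12 → 11⁴ + 7⁴ + 0⁴ + 0⁴ = 14641 + 2401 + 0 + 0 = 17042
17042 = (9,10,4,2)_12 → 9⁴ + 10⁴ + 4⁴ + 2⁴ = 6561 + 10000 + 256 + 16 = 16833
16833 = (9,8,10,9)_12 → 9⁴ + 8⁴ + 10⁴ + 9⁴ = 6561 + 4096 + 10000 + 6561 = 27218
27218 = (1,3,9,0,2)_12 → 1⁴ + 3⁴ + 9⁴ + 0⁴ + 2⁴ = 1 + 81 + 6561 + 0 + 16 = 6659  — 6659 already seen; the sequence cycles without reaching 1.

not base-12 4-happy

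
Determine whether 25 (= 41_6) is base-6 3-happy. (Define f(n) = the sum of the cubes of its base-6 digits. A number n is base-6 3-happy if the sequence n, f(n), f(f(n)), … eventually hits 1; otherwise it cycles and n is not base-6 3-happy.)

25 = (4,1)_6 → 65
65 = (1,4,5)_6 → 190
190 = (5,1,4)_6 → 190  — 190 already seen; the sequence cycles without reaching 1.

not base-6 3-happy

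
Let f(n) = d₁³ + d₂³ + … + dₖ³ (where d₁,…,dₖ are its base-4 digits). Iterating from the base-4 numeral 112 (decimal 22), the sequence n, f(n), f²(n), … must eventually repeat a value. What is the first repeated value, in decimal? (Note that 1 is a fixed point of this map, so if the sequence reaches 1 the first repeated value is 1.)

1

22 = (1,1,2)_4 → 10
10 = (2,2)_4 → 16
16 = (1,0,0)_4 → 1  — reached the fixed point 1.
1 → 1, so 1 is the first repeated value.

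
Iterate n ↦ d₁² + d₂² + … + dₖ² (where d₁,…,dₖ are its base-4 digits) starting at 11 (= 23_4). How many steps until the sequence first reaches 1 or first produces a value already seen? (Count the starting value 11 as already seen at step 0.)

5

11 = (2,3)_4 → 2² + 3² = 13
13 = (3,1)_4 → 3² + 1² = 10
10 = (2,2)_4 → 2² + 2² = 8
8 = (2,0)_4 → 2² + 0² = 4
4 = (1,0)_4 → 1² + 0² = 1  — reached 1.
That took 5 steps.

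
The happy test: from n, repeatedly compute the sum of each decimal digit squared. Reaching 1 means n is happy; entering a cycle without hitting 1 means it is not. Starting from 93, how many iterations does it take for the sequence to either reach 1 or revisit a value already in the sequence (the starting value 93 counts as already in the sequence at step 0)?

93 → 9² + 3² = 81 + 9 = 90
90 → 9² + 0² = 81 + 0 = 81
81 → 8² + 1² = 64 + 1 = 65
65 → 6² + 5² = 36 + 25 = 61
61 → 6² + 1² = 36 + 1 = 37
37 → 3² + 7² = 9 + 49 = 58
58 → 5² + 8² = 25 + 64 = 89
89 → 8² + 9² = 64 + 81 = 145
145 → 1² + 4² + 5² = 1 + 16 + 25 = 42
42 → 4² + 2² = 16 + 4 = 20
20 → 2² + 0² = 4 + 0 = 4
4 → 4² = 16
16 → 1² + 6² = 1 + 36 = 37  — 37 repeats.
That took 13 steps.

13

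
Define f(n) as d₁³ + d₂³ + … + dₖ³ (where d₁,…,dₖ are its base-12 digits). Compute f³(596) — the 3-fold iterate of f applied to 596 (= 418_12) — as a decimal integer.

250

596 = (4,1,8)_12 → 4³ + 1³ + 8³ = 577
577 = (4,0,1)_12 → 4³ + 0³ + 1³ = 65
65 = (5,5)_12 → 5³ + 5³ = 250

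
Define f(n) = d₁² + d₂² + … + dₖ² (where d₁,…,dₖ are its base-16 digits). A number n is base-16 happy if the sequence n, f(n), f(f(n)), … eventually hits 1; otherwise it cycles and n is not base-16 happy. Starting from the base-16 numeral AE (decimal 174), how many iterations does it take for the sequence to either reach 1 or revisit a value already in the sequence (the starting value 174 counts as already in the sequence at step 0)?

174 = (10,14)_16 → 10² + 14² = 296
296 = (1,2,8)_16 → 1² + 2² + 8² = 69
69 = (4,5)_16 → 4² + 5² = 41
41 = (2,9)_16 → 2² + 9² = 85
85 = (5,5)_16 → 5² + 5² = 50
50 = (3,2)_16 → 3² + 2² = 13
13 = (13)_16 → 13² = 169
169 = (10,9)_16 → 10² + 9² = 181
181 = (11,5)_16 → 11² + 5² = 146
146 = (9,2)_16 → 9² + 2² = 85  — 85 repeats.
That took 10 steps.

10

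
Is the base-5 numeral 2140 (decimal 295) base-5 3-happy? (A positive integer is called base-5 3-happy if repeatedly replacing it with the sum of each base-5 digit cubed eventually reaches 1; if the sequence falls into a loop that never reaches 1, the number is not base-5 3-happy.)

295 = (2,1,4,0)_5 → 2³ + 1³ + 4³ + 0³ = 8 + 1 + 64 + 0 = 73
73 = (2,4,3)_5 → 2³ + 4³ + 3³ = 8 + 64 + 27 = 99
99 = (3,4,4)_5 → 3³ + 4³ + 4³ = 27 + 64 + 64 = 155
155 = (1,1,1,0)_5 → 1³ + 1³ + 1³ + 0³ = 1 + 1 + 1 + 0 = 3
3 = (3)_5 → 3³ = 27
27 = (1,0,2)_5 → 1³ + 0³ + 2³ = 1 + 0 + 8 = 9
9 = (1,4)_5 → 1³ + 4³ = 1 + 64 = 65
65 = (2,3,0)_5 → 2³ + 3³ + 0³ = 8 + 27 + 0 = 35
35 = (1,2,0)_5 → 1³ + 2³ + 0³ = 1 + 8 + 0 = 9  — 9 already seen; the sequence cycles without reaching 1.

not base-5 3-happy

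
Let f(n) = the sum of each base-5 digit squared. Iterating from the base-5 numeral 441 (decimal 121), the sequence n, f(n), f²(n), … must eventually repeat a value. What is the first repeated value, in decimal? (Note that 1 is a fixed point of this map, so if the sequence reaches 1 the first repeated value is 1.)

1

121 = (4,4,1)_5 → 4² + 4² + 1² = 33
33 = (1,1,3)_5 → 1² + 1² + 3² = 11
11 = (2,1)_5 → 2² + 1² = 5
5 = (1,0)_5 → 1² + 0² = 1  — reached the fixed point 1.
1 → 1, so 1 is the first repeated value.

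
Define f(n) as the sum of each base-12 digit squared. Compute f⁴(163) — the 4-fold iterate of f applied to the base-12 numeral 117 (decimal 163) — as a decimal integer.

25

163 = (1,1,7)_12 → 1² + 1² + 7² = 51
51 = (4,3)_12 → 4² + 3² = 25
25 = (2,1)_12 → 2² + 1² = 5
5 = (5)_12 → 5² = 25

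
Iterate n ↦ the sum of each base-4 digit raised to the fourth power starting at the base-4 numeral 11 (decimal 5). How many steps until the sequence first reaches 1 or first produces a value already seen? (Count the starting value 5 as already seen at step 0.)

3

5 = (1,1)_4 → 2
2 = (2)_4 → 16
16 = (1,0,0)_4 → 1  — reached 1.
That took 3 steps.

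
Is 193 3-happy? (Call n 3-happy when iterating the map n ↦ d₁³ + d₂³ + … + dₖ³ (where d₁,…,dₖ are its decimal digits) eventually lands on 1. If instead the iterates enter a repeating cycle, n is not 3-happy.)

not 3-happy

193 → 757
757 → 811
811 → 514
514 → 190
190 → 730
730 → 370
370 → 370  — 370 already seen; the sequence cycles without reaching 1.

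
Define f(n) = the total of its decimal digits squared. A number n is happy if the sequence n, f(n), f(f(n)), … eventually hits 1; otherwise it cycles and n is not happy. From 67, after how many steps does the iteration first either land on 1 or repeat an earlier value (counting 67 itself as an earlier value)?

10

67 → 6² + 7² = 36 + 49 = 85
85 → 8² + 5² = 64 + 25 = 89
89 → 8² + 9² = 64 + 81 = 145
145 → 1² + 4² + 5² = 1 + 16 + 25 = 42
42 → 4² + 2² = 16 + 4 = 20
20 → 2² + 0² = 4 + 0 = 4
4 → 4² = 16
16 → 1² + 6² = 1 + 36 = 37
37 → 3² + 7² = 9 + 49 = 58
58 → 5² + 8² = 25 + 64 = 89  — 89 repeats.
That took 10 steps.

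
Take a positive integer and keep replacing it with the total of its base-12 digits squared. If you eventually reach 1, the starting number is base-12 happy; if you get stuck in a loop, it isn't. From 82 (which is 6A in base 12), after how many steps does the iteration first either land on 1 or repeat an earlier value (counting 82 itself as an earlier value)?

82 = (6,10)_12 → 6² + 10² = 136
136 = (11,4)_12 → 11² + 4² = 137
137 = (11,5)_12 → 11² + 5² = 146
146 = (1,0,2)_12 → 1² + 0² + 2² = 5
5 = (5)_12 → 5² = 25
25 = (2,1)_12 → 2² + 1² = 5  — 5 repeats.
That took 6 steps.

6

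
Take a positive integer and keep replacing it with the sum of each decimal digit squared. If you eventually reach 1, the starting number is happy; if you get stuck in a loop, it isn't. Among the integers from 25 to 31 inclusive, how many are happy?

25: 25 → 29 → 85 → 89 → 145 → 42 → 20 → 4 → 16 → 37 → 58 → 89  (repeats 89)
26: 26 → 40 → 16 → 37 → 58 → 89 → 145 → 42 → 20 → 4 → 16  (repeats 16)
27: 27 → 53 → 34 → 25 → 29 → 85 → 89 → 145 → 42 → 20 → 4 → 16 → 37 → 58 → 89  (repeats 89)
28: 28 → 68 → 100 → 1  (reaches 1)
29: 29 → 85 → 89 → 145 → 42 → 20 → 4 → 16 → 37 → 58 → 89  (repeats 89)
30: 30 → 9 → 81 → 65 → 61 → 37 → 58 → 89 → 145 → 42 → 20 → 4 → 16 → 37  (repeats 37)
31: 31 → 10 → 1  (reaches 1)
happy: 28, 31

2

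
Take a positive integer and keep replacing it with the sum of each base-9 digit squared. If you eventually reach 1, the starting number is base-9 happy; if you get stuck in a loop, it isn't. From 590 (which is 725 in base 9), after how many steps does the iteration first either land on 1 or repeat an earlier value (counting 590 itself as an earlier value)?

590 = (7,2,5)_9 → 7² + 2² + 5² = 49 + 4 + 25 = 78
78 = (8,6)_9 → 8² + 6² = 64 + 36 = 100
100 = (1,2,1)_9 → 1² + 2² + 1² = 1 + 4 + 1 = 6
6 = (6)_9 → 6² = 36
36 = (4,0)_9 → 4² + 0² = 16 + 0 = 16
16 = (1,7)_9 → 1² + 7² = 1 + 49 = 50
50 = (5,5)_9 → 5² + 5² = 25 + 25 = 50  — 50 repeats.
That took 7 steps.

7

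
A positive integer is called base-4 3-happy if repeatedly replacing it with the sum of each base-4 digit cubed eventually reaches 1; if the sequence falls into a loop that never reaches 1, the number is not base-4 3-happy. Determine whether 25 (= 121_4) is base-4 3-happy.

base-4 3-happy

25 = (1,2,1)_4 → 1³ + 2³ + 1³ = 1 + 8 + 1 = 10
10 = (2,2)_4 → 2³ + 2³ = 8 + 8 = 16
16 = (1,0,0)_4 → 1³ + 0³ + 0³ = 1 + 0 + 0 = 1  — reached 1.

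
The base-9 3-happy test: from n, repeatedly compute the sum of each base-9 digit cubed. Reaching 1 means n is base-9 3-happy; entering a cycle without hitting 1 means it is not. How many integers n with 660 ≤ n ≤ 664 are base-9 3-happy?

2

660: 660 → 540 → 432 → 152 → 856 → 128 → 134 → 638 → 1198 → 470 → 476 → 980 → 540  (repeats 540)
661: 661 → 577 → 345 → 99 → 9 → 1  (reaches 1)
662: 662 → 638 → 1198 → 470 → 476 → 980 → 540 → 432 → 152 → 856 → 128 → 134 → 638  (repeats 638)
663: 663 → 729 → 1  (reaches 1)
664: 664 → 856 → 128 → 134 → 638 → 1198 → 470 → 476 → 980 → 540 → 432 → 152 → 856  (repeats 856)
base-9 3-happy: 661, 663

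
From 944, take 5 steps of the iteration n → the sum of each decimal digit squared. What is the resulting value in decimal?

944 → 9² + 4² + 4² = 113
113 → 1² + 1² + 3² = 11
11 → 1² + 1² = 2
2 → 2² = 4
4 → 4² = 16

16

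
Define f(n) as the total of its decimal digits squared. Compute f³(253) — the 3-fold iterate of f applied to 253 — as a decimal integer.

253 → 2² + 5² + 3² = 38
38 → 3² + 8² = 73
73 → 7² + 3² = 58

58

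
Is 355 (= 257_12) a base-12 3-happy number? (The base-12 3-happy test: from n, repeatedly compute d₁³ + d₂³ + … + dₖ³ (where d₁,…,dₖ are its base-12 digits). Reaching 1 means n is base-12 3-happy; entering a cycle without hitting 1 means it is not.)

355 = (2,5,7)_12 → 2³ + 5³ + 7³ = 476
476 = (3,3,8)_12 → 3³ + 3³ + 8³ = 566
566 = (3,11,2)_12 → 3³ + 11³ + 2³ = 1366
1366 = (9,5,10)_12 → 9³ + 5³ + 10³ = 1854
1854 = (1,0,10,6)_12 → 1³ + 0³ + 10³ + 6³ = 1217
1217 = (8,5,5)_12 → 8³ + 5³ + 5³ = 762
762 = (5,3,6)_12 → 5³ + 3³ + 6³ = 368
368 = (2,6,8)_12 → 2³ + 6³ + 8³ = 736
736 = (5,1,4)_12 → 5³ + 1³ + 4³ = 190
190 = (1,3,10)_12 → 1³ + 3³ + 10³ = 1028
1028 = (7,1,8)_12 → 7³ + 1³ + 8³ = 856
856 = (5,11,4)_12 → 5³ + 11³ + 4³ = 1520
1520 = (10,6,8)_12 → 10³ + 6³ + 8³ = 1728
1728 = (1,0,0,0)_12 → 1³ + 0³ + 0³ + 0³ = 1  — reached 1.

base-12 3-happy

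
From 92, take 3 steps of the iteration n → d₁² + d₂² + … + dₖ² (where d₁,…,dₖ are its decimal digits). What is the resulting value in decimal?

92 → 9² + 2² = 85
85 → 8² + 5² = 89
89 → 8² + 9² = 145

145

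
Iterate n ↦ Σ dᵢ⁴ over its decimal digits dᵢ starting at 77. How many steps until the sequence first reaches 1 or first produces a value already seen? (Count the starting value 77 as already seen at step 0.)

13

77 → 7⁴ + 7⁴ = 4802
4802 → 4⁴ + 8⁴ + 0⁴ + 2⁴ = 4368
4368 → 4⁴ + 3⁴ + 6⁴ + 8⁴ = 5729
5729 → 5⁴ + 7⁴ + 2⁴ + 9⁴ = 9603
9603 → 9⁴ + 6⁴ + 0⁴ + 3⁴ = 7938
7938 → 7⁴ + 9⁴ + 3⁴ + 8⁴ = 13139
13139 → 1⁴ + 3⁴ + 1⁴ + 3⁴ + 9⁴ = 6725
6725 → 6⁴ + 7⁴ + 2⁴ + 5⁴ = 4338
4338 → 4⁴ + 3⁴ + 3⁴ + 8⁴ = 4514
4514 → 4⁴ + 5⁴ + 1⁴ + 4⁴ = 1138
1138 → 1⁴ + 1⁴ + 3⁴ + 8⁴ = 4179
4179 → 4⁴ + 1⁴ + 7⁴ + 9⁴ = 9219
9219 → 9⁴ + 2⁴ + 1⁴ + 9⁴ = 13139  — 13139 repeats.
That took 13 steps.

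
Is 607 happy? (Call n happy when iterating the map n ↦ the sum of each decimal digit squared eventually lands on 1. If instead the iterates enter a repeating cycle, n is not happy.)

not happy

607 → 6² + 0² + 7² = 85
85 → 8² + 5² = 89
89 → 8² + 9² = 145
145 → 1² + 4² + 5² = 42
42 → 4² + 2² = 20
20 → 2² + 0² = 4
4 → 4² = 16
16 → 1² + 6² = 37
37 → 3² + 7² = 58
58 → 5² + 8² = 89  — 89 already seen; the sequence cycles without reaching 1.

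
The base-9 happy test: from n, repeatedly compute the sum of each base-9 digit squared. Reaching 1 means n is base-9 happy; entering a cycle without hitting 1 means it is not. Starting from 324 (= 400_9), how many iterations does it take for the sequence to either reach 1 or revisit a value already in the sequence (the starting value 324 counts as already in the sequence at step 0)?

324 = (4,0,0)_9 → 4² + 0² + 0² = 16
16 = (1,7)_9 → 1² + 7² = 50
50 = (5,5)_9 → 5² + 5² = 50  — 50 repeats.
That took 3 steps.

3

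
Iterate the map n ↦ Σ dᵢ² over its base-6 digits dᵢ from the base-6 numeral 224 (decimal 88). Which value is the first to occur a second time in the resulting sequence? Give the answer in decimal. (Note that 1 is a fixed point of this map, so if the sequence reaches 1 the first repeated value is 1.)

20

88 = (2,2,4)_6 → 2² + 2² + 4² = 24
24 = (4,0)_6 → 4² + 0² = 16
16 = (2,4)_6 → 2² + 4² = 20
20 = (3,2)_6 → 3² + 2² = 13
13 = (2,1)_6 → 2² + 1² = 5
5 = (5)_6 → 5² = 25
25 = (4,1)_6 → 4² + 1² = 17
17 = (2,5)_6 → 2² + 5² = 29
29 = (4,5)_6 → 4² + 5² = 41
41 = (1,0,5)_6 → 1² + 0² + 5² = 26
26 = (4,2)_6 → 4² + 2² = 20  — 20 already appeared earlier.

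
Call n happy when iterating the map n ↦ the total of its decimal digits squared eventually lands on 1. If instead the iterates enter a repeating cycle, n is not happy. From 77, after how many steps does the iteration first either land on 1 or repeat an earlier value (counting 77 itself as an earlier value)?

77 → 7² + 7² = 49 + 49 = 98
98 → 9² + 8² = 81 + 64 = 145
145 → 1² + 4² + 5² = 1 + 16 + 25 = 42
42 → 4² + 2² = 16 + 4 = 20
20 → 2² + 0² = 4 + 0 = 4
4 → 4² = 16
16 → 1² + 6² = 1 + 36 = 37
37 → 3² + 7² = 9 + 49 = 58
58 → 5² + 8² = 25 + 64 = 89
89 → 8² + 9² = 64 + 81 = 145  — 145 repeats.
That took 10 steps.

10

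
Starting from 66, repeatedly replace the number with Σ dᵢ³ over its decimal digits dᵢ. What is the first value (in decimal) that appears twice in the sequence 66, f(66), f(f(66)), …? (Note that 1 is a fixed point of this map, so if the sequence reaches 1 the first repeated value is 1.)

66 → 6³ + 6³ = 216 + 216 = 432
432 → 4³ + 3³ + 2³ = 64 + 27 + 8 = 99
99 → 9³ + 9³ = 729 + 729 = 1458
1458 → 1³ + 4³ + 5³ + 8³ = 1 + 64 + 125 + 512 = 702
702 → 7³ + 0³ + 2³ = 343 + 0 + 8 = 351
351 → 3³ + 5³ + 1³ = 27 + 125 + 1 = 153
153 → 1³ + 5³ + 3³ = 1 + 125 + 27 = 153  — 153 already appeared earlier.

153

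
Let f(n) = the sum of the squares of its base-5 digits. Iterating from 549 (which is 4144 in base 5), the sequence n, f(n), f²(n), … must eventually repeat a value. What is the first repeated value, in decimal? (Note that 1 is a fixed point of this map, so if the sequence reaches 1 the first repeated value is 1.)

549 = (4,1,4,4)_5 → 4² + 1² + 4² + 4² = 16 + 1 + 16 + 16 = 49
49 = (1,4,4)_5 → 1² + 4² + 4² = 1 + 16 + 16 = 33
33 = (1,1,3)_5 → 1² + 1² + 3² = 1 + 1 + 9 = 11
11 = (2,1)_5 → 2² + 1² = 4 + 1 = 5
5 = (1,0)_5 → 1² + 0² = 1 + 0 = 1  — reached the fixed point 1.
1 → 1, so 1 is the first repeated value.

1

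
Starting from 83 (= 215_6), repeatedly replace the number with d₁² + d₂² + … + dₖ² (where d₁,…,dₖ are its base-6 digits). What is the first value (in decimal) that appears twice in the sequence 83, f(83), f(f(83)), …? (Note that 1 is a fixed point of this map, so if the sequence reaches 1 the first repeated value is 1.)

25

83 = (2,1,5)_6 → 2² + 1² + 5² = 30
30 = (5,0)_6 → 5² + 0² = 25
25 = (4,1)_6 → 4² + 1² = 17
17 = (2,5)_6 → 2² + 5² = 29
29 = (4,5)_6 → 4² + 5² = 41
41 = (1,0,5)_6 → 1² + 0² + 5² = 26
26 = (4,2)_6 → 4² + 2² = 20
20 = (3,2)_6 → 3² + 2² = 13
13 = (2,1)_6 → 2² + 1² = 5
5 = (5)_6 → 5² = 25  — 25 already appeared earlier.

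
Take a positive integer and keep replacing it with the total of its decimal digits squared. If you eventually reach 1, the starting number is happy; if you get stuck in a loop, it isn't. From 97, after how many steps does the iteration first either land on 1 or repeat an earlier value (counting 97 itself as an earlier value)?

3

97 → 9² + 7² = 81 + 49 = 130
130 → 1² + 3² + 0² = 1 + 9 + 0 = 10
10 → 1² + 0² = 1 + 0 = 1  — reached 1.
That took 3 steps.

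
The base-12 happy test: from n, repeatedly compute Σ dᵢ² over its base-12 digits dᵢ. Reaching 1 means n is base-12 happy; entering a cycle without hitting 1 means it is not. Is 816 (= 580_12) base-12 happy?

816 = (5,8,0)_12 → 89
89 = (7,5)_12 → 74
74 = (6,2)_12 → 40
40 = (3,4)_12 → 25
25 = (2,1)_12 → 5
5 = (5)_12 → 25  — 25 already seen; the sequence cycles without reaching 1.

not base-12 happy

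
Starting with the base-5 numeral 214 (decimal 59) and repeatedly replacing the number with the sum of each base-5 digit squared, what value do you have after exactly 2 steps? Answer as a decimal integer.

17

59 = (2,1,4)_5 → 2² + 1² + 4² = 4 + 1 + 16 = 21
21 = (4,1)_5 → 4² + 1² = 16 + 1 = 17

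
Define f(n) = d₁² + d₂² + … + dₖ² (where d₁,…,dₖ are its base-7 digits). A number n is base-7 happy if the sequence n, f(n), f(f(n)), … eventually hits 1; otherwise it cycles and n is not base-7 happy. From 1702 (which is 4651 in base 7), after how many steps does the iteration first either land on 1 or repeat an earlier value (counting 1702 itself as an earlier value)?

10

1702 = (4,6,5,1)_7 → 78
78 = (1,4,1)_7 → 18
18 = (2,4)_7 → 20
20 = (2,6)_7 → 40
40 = (5,5)_7 → 50
50 = (1,0,1)_7 → 2
2 = (2)_7 → 4
4 = (4)_7 → 16
16 = (2,2)_7 → 8
8 = (1,1)_7 → 2  — 2 repeats.
That took 10 steps.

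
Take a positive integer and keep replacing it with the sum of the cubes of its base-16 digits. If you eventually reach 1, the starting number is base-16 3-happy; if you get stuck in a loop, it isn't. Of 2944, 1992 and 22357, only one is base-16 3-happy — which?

2944: 2944 → 1843 → 397 → 2710 → 1945 → 1801 → 1072 → 91 → 1456 → 1456  — repeats 1456 (not base-16 3-happy)
1992: 1992 → 2583 → 1344 → 189 → 3528 → 4437 → 252 → 5103 → 6147 → 540 → 1737 → 2673 → 1344  — repeats 1344 (not base-16 3-happy)
22357: 22357 → 718 → 4480 → 514 → 16 → 1  — reaches 1 (base-16 3-happy)

22357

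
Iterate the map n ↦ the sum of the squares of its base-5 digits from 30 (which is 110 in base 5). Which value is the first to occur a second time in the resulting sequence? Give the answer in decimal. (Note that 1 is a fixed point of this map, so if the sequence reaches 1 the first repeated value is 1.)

4

30 = (1,1,0)_5 → 1² + 1² + 0² = 2
2 = (2)_5 → 2² = 4
4 = (4)_5 → 4² = 16
16 = (3,1)_5 → 3² + 1² = 10
10 = (2,0)_5 → 2² + 0² = 4  — 4 already appeared earlier.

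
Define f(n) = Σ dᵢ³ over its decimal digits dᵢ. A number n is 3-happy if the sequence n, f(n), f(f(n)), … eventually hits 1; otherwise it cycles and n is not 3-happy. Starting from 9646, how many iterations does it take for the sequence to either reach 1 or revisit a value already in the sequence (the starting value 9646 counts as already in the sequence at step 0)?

9646 → 9³ + 6³ + 4³ + 6³ = 729 + 216 + 64 + 216 = 1225
1225 → 1³ + 2³ + 2³ + 5³ = 1 + 8 + 8 + 125 = 142
142 → 1³ + 4³ + 2³ = 1 + 64 + 8 = 73
73 → 7³ + 3³ = 343 + 27 = 370
370 → 3³ + 7³ + 0³ = 27 + 343 + 0 = 370  — 370 repeats.
That took 5 steps.

5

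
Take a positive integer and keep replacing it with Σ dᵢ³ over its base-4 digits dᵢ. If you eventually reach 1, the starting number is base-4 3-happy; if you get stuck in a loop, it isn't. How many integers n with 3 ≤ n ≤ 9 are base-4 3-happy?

3: 3 → 27 → 36 → 9 → 9  (repeats 9)
4: 4 → 1  (reaches 1)
5: 5 → 2 → 8 → 8  (repeats 8)
6: 6 → 9 → 9  (repeats 9)
7: 7 → 28 → 28  (repeats 28)
8: 8 → 8  (repeats 8)
9: 9 → 9  (repeats 9)
base-4 3-happy: 4

1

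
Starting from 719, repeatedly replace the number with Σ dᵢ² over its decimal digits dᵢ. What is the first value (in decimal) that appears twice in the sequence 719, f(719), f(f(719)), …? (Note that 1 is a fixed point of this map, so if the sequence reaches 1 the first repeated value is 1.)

719 → 7² + 1² + 9² = 49 + 1 + 81 = 131
131 → 1² + 3² + 1² = 1 + 9 + 1 = 11
11 → 1² + 1² = 1 + 1 = 2
2 → 2² = 4
4 → 4² = 16
16 → 1² + 6² = 1 + 36 = 37
37 → 3² + 7² = 9 + 49 = 58
58 → 5² + 8² = 25 + 64 = 89
89 → 8² + 9² = 64 + 81 = 145
145 → 1² + 4² + 5² = 1 + 16 + 25 = 42
42 → 4² + 2² = 16 + 4 = 20
20 → 2² + 0² = 4 + 0 = 4  — 4 already appeared earlier.

4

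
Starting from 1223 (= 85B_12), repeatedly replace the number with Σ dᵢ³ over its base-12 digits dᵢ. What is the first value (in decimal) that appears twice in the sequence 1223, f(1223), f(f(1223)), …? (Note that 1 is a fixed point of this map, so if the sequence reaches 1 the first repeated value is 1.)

1539

1223 = (8,5,11)_12 → 8³ + 5³ + 11³ = 1968
1968 = (1,1,8,0)_12 → 1³ + 1³ + 8³ + 0³ = 514
514 = (3,6,10)_12 → 3³ + 6³ + 10³ = 1243
1243 = (8,7,7)_12 → 8³ + 7³ + 7³ = 1198
1198 = (8,3,10)_12 → 8³ + 3³ + 10³ = 1539
1539 = (10,8,3)_12 → 10³ + 8³ + 3³ = 1539  — 1539 already appeared earlier.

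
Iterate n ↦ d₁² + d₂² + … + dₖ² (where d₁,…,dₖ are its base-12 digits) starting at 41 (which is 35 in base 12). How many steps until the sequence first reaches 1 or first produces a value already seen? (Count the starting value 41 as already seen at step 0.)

41 = (3,5)_12 → 3² + 5² = 9 + 25 = 34
34 = (2,10)_12 → 2² + 10² = 4 + 100 = 104
104 = (8,8)_12 → 8² + 8² = 64 + 64 = 128
128 = (10,8)_12 → 10² + 8² = 100 + 64 = 164
164 = (1,1,8)_12 → 1² + 1² + 8² = 1 + 1 + 64 = 66
66 = (5,6)_12 → 5² + 6² = 25 + 36 = 61
61 = (5,1)_12 → 5² + 1² = 25 + 1 = 26
26 = (2,2)_12 → 2² + 2² = 4 + 4 = 8
8 = (8)_12 → 8² = 64
64 = (5,4)_12 → 5² + 4² = 25 + 16 = 41  — 41 repeats.
That took 10 steps.

10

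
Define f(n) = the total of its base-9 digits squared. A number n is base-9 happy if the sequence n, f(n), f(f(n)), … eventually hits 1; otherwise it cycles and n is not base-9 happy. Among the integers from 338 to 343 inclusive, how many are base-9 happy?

1

338: 338 → 42 → 52 → 74 → 68 → 74  (repeats 74)
339: 339 → 53 → 89 → 65 → 53  (repeats 53)
340: 340 → 66 → 58 → 52 → 74 → 68 → 74  (repeats 74)
341: 341 → 81 → 1  (reaches 1)
342: 342 → 20 → 8 → 64 → 50 → 50  (repeats 50)
343: 343 → 21 → 13 → 17 → 65 → 53 → 89 → 65  (repeats 65)
base-9 happy: 341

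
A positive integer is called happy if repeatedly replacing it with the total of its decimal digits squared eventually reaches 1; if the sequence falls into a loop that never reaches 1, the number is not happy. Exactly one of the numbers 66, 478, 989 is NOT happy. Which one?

66

66: 66 → 72 → 53 → 34 → 25 → 29 → 85 → 89 → 145 → 42 → 20 → 4 → 16 → 37 → 58 → 89  — repeats 89 (not happy)
478: 478 → 129 → 86 → 100 → 1  — reaches 1 (happy)
989: 989 → 226 → 44 → 32 → 13 → 10 → 1  — reaches 1 (happy)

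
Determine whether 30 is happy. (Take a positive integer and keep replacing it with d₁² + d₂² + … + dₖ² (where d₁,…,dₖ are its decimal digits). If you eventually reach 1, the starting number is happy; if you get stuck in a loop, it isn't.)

30 → 9
9 → 81
81 → 65
65 → 61
61 → 37
37 → 58
58 → 89
89 → 145
145 → 42
42 → 20
20 → 4
4 → 16
16 → 37  — 37 already seen; the sequence cycles without reaching 1.

not happy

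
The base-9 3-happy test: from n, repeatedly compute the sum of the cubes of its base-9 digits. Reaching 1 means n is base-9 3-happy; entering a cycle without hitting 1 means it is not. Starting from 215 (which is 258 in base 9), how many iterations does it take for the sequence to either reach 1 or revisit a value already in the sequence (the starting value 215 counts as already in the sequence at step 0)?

215 = (2,5,8)_9 → 2³ + 5³ + 8³ = 8 + 125 + 512 = 645
645 = (7,8,6)_9 → 7³ + 8³ + 6³ = 343 + 512 + 216 = 1071
1071 = (1,4,2,0)_9 → 1³ + 4³ + 2³ + 0³ = 1 + 64 + 8 + 0 = 73
73 = (8,1)_9 → 8³ + 1³ = 512 + 1 = 513
513 = (6,3,0)_9 → 6³ + 3³ + 0³ = 216 + 27 + 0 = 243
243 = (3,0,0)_9 → 3³ + 0³ + 0³ = 27 + 0 + 0 = 27
27 = (3,0)_9 → 3³ + 0³ = 27 + 0 = 27  — 27 repeats.
That took 7 steps.

7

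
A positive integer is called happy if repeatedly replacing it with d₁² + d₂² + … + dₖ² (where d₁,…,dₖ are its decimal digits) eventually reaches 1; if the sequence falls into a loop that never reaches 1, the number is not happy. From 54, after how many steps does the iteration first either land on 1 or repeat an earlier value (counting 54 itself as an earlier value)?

54 → 5² + 4² = 41
41 → 4² + 1² = 17
17 → 1² + 7² = 50
50 → 5² + 0² = 25
25 → 2² + 5² = 29
29 → 2² + 9² = 85
85 → 8² + 5² = 89
89 → 8² + 9² = 145
145 → 1² + 4² + 5² = 42
42 → 4² + 2² = 20
20 → 2² + 0² = 4
4 → 4² = 16
16 → 1² + 6² = 37
37 → 3² + 7² = 58
58 → 5² + 8² = 89  — 89 repeats.
That took 15 steps.

15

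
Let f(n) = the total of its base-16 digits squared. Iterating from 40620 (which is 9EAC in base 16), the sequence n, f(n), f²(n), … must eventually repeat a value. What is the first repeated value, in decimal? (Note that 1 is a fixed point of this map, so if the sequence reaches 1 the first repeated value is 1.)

85

40620 = (9,14,10,12)_16 → 521
521 = (2,0,9)_16 → 85
85 = (5,5)_16 → 50
50 = (3,2)_16 → 13
13 = (13)_16 → 169
169 = (10,9)_16 → 181
181 = (11,5)_16 → 146
146 = (9,2)_16 → 85  — 85 already appeared earlier.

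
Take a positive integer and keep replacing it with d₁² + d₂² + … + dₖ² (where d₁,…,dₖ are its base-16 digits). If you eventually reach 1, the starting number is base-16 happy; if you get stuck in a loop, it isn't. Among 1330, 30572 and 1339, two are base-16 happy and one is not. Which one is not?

1339

1330: 1330 → 38 → 40 → 68 → 32 → 4 → 16 → 1  — reaches 1 (base-16 happy)
30572: 30572 → 278 → 38 → 40 → 68 → 32 → 4 → 16 → 1  — reaches 1 (base-16 happy)
1339: 1339 → 155 → 202 → 244 → 241 → 226 → 200 → 208 → 169 → 181 → 146 → 85 → 50 → 13 → 169  — repeats 169 (not base-16 happy)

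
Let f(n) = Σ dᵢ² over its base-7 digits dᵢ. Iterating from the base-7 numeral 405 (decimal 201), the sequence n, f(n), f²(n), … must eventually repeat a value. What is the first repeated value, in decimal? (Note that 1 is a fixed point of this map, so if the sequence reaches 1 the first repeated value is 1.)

45

201 = (4,0,5)_7 → 4² + 0² + 5² = 41
41 = (5,6)_7 → 5² + 6² = 61
61 = (1,1,5)_7 → 1² + 1² + 5² = 27
27 = (3,6)_7 → 3² + 6² = 45
45 = (6,3)_7 → 6² + 3² = 45  — 45 already appeared earlier.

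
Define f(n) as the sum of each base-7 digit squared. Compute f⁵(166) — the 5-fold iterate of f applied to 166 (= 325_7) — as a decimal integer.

166 = (3,2,5)_7 → 3² + 2² + 5² = 9 + 4 + 25 = 38
38 = (5,3)_7 → 5² + 3² = 25 + 9 = 34
34 = (4,6)_7 → 4² + 6² = 16 + 36 = 52
52 = (1,0,3)_7 → 1² + 0² + 3² = 1 + 0 + 9 = 10
10 = (1,3)_7 → 1² + 3² = 1 + 9 = 10

10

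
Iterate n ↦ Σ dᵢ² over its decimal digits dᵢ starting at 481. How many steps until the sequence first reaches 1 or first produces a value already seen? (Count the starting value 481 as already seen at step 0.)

12

481 → 4² + 8² + 1² = 16 + 64 + 1 = 81
81 → 8² + 1² = 64 + 1 = 65
65 → 6² + 5² = 36 + 25 = 61
61 → 6² + 1² = 36 + 1 = 37
37 → 3² + 7² = 9 + 49 = 58
58 → 5² + 8² = 25 + 64 = 89
89 → 8² + 9² = 64 + 81 = 145
145 → 1² + 4² + 5² = 1 + 16 + 25 = 42
42 → 4² + 2² = 16 + 4 = 20
20 → 2² + 0² = 4 + 0 = 4
4 → 4² = 16
16 → 1² + 6² = 1 + 36 = 37  — 37 repeats.
That took 12 steps.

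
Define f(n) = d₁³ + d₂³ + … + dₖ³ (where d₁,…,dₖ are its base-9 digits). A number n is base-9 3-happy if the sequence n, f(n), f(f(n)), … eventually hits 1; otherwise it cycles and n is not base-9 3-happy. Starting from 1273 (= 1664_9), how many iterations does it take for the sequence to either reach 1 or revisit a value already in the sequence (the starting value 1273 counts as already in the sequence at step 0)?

7

1273 = (1,6,6,4)_9 → 1³ + 6³ + 6³ + 4³ = 1 + 216 + 216 + 64 = 497
497 = (6,1,2)_9 → 6³ + 1³ + 2³ = 216 + 1 + 8 = 225
225 = (2,7,0)_9 → 2³ + 7³ + 0³ = 8 + 343 + 0 = 351
351 = (4,3,0)_9 → 4³ + 3³ + 0³ = 64 + 27 + 0 = 91
91 = (1,1,1)_9 → 1³ + 1³ + 1³ = 1 + 1 + 1 = 3
3 = (3)_9 → 3³ = 27
27 = (3,0)_9 → 3³ + 0³ = 27 + 0 = 27  — 27 repeats.
That took 7 steps.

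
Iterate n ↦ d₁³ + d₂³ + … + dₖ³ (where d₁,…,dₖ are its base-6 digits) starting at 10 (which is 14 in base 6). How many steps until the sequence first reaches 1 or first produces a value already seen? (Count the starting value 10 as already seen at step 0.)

10 = (1,4)_6 → 1³ + 4³ = 1 + 64 = 65
65 = (1,4,5)_6 → 1³ + 4³ + 5³ = 1 + 64 + 125 = 190
190 = (5,1,4)_6 → 5³ + 1³ + 4³ = 125 + 1 + 64 = 190  — 190 repeats.
That took 3 steps.

3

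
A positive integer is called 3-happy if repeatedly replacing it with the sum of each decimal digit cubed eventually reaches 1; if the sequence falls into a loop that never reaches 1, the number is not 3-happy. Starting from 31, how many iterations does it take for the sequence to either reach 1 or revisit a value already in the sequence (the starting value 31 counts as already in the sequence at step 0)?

31 → 3³ + 1³ = 27 + 1 = 28
28 → 2³ + 8³ = 8 + 512 = 520
520 → 5³ + 2³ + 0³ = 125 + 8 + 0 = 133
133 → 1³ + 3³ + 3³ = 1 + 27 + 27 = 55
55 → 5³ + 5³ = 125 + 125 = 250
250 → 2³ + 5³ + 0³ = 8 + 125 + 0 = 133  — 133 repeats.
That took 6 steps.

6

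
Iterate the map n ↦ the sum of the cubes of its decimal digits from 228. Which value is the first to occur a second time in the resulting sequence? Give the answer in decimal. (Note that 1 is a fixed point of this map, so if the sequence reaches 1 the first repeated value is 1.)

228 → 2³ + 2³ + 8³ = 8 + 8 + 512 = 528
528 → 5³ + 2³ + 8³ = 125 + 8 + 512 = 645
645 → 6³ + 4³ + 5³ = 216 + 64 + 125 = 405
405 → 4³ + 0³ + 5³ = 64 + 0 + 125 = 189
189 → 1³ + 8³ + 9³ = 1 + 512 + 729 = 1242
1242 → 1³ + 2³ + 4³ + 2³ = 1 + 8 + 64 + 8 = 81
81 → 8³ + 1³ = 512 + 1 = 513
513 → 5³ + 1³ + 3³ = 125 + 1 + 27 = 153
153 → 1³ + 5³ + 3³ = 1 + 125 + 27 = 153  — 153 already appeared earlier.

153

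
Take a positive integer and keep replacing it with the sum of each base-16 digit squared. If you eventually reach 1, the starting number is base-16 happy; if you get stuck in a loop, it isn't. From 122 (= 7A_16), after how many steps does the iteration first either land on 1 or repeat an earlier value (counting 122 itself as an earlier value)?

7

122 = (7,10)_16 → 149
149 = (9,5)_16 → 106
106 = (6,10)_16 → 136
136 = (8,8)_16 → 128
128 = (8,0)_16 → 64
64 = (4,0)_16 → 16
16 = (1,0)_16 → 1  — reached 1.
That took 7 steps.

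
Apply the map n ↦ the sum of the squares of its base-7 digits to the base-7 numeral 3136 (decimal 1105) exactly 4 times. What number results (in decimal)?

17

1105 = (3,1,3,6)_7 → 3² + 1² + 3² + 6² = 9 + 1 + 9 + 36 = 55
55 = (1,0,6)_7 → 1² + 0² + 6² = 1 + 0 + 36 = 37
37 = (5,2)_7 → 5² + 2² = 25 + 4 = 29
29 = (4,1)_7 → 4² + 1² = 16 + 1 = 17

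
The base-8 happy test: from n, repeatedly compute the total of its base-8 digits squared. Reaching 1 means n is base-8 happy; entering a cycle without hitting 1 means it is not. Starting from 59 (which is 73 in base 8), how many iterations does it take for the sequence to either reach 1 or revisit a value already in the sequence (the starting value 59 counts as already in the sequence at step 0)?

10

59 = (7,3)_8 → 7² + 3² = 58
58 = (7,2)_8 → 7² + 2² = 53
53 = (6,5)_8 → 6² + 5² = 61
61 = (7,5)_8 → 7² + 5² = 74
74 = (1,1,2)_8 → 1² + 1² + 2² = 6
6 = (6)_8 → 6² = 36
36 = (4,4)_8 → 4² + 4² = 32
32 = (4,0)_8 → 4² + 0² = 16
16 = (2,0)_8 → 2² + 0² = 4
4 = (4)_8 → 4² = 16  — 16 repeats.
That took 10 steps.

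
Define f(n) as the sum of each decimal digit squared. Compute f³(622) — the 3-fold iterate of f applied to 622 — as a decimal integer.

13

622 → 44
44 → 32
32 → 13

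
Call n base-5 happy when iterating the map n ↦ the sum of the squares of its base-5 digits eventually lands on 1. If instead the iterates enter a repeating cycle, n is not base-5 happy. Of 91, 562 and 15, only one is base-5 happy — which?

91: 91 → 19 → 25 → 1  — reaches 1 (base-5 happy)
562: 562 → 28 → 10 → 4 → 16 → 10  — repeats 10 (not base-5 happy)
15: 15 → 9 → 17 → 13 → 13  — repeats 13 (not base-5 happy)

91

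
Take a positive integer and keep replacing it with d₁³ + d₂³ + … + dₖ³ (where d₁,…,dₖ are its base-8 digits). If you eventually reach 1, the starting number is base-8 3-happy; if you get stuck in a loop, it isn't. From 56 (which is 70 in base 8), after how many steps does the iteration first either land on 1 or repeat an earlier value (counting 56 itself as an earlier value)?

7

56 = (7,0)_8 → 7³ + 0³ = 343 + 0 = 343
343 = (5,2,7)_8 → 5³ + 2³ + 7³ = 125 + 8 + 343 = 476
476 = (7,3,4)_8 → 7³ + 3³ + 4³ = 343 + 27 + 64 = 434
434 = (6,6,2)_8 → 6³ + 6³ + 2³ = 216 + 216 + 8 = 440
440 = (6,7,0)_8 → 6³ + 7³ + 0³ = 216 + 343 + 0 = 559
559 = (1,0,5,7)_8 → 1³ + 0³ + 5³ + 7³ = 1 + 0 + 125 + 343 = 469
469 = (7,2,5)_8 → 7³ + 2³ + 5³ = 343 + 8 + 125 = 476  — 476 repeats.
That took 7 steps.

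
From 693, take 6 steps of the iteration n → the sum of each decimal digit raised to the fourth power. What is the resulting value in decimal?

693 → 6⁴ + 9⁴ + 3⁴ = 7938
7938 → 7⁴ + 9⁴ + 3⁴ + 8⁴ = 13139
13139 → 1⁴ + 3⁴ + 1⁴ + 3⁴ + 9⁴ = 6725
6725 → 6⁴ + 7⁴ + 2⁴ + 5⁴ = 4338
4338 → 4⁴ + 3⁴ + 3⁴ + 8⁴ = 4514
4514 → 4⁴ + 5⁴ + 1⁴ + 4⁴ = 1138

1138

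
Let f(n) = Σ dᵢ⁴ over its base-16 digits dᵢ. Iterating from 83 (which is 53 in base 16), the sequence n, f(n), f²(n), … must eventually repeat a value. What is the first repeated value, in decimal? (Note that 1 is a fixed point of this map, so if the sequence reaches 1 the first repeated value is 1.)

1

83 = (5,3)_16 → 5⁴ + 3⁴ = 706
706 = (2,12,2)_16 → 2⁴ + 12⁴ + 2⁴ = 20768
20768 = (5,1,2,0)_16 → 5⁴ + 1⁴ + 2⁴ + 0⁴ = 642
642 = (2,8,2)_16 → 2⁴ + 8⁴ + 2⁴ = 4128
4128 = (1,0,2,0)_16 → 1⁴ + 0⁴ + 2⁴ + 0⁴ = 17
17 = (1,1)_16 → 1⁴ + 1⁴ = 2
2 = (2)_16 → 2⁴ = 16
16 = (1,0)_16 → 1⁴ + 0⁴ = 1  — reached the fixed point 1.
1 → 1, so 1 is the first repeated value.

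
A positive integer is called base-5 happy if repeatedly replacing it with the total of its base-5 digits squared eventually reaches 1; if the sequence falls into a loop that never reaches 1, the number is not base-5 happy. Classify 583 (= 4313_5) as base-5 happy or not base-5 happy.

base-5 happy

583 = (4,3,1,3)_5 → 4² + 3² + 1² + 3² = 35
35 = (1,2,0)_5 → 1² + 2² + 0² = 5
5 = (1,0)_5 → 1² + 0² = 1  — reached 1.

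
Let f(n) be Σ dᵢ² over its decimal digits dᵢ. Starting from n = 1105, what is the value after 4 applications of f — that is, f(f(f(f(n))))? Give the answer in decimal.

25

1105 → 1² + 1² + 0² + 5² = 27
27 → 2² + 7² = 53
53 → 5² + 3² = 34
34 → 3² + 4² = 25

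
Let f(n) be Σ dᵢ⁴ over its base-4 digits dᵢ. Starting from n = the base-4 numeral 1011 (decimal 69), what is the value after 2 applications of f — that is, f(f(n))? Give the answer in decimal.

69 = (1,0,1,1)_4 → 1⁴ + 0⁴ + 1⁴ + 1⁴ = 1 + 0 + 1 + 1 = 3
3 = (3)_4 → 3⁴ = 81

81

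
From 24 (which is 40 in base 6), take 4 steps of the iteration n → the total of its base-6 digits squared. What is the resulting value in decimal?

5

24 = (4,0)_6 → 4² + 0² = 16
16 = (2,4)_6 → 2² + 4² = 20
20 = (3,2)_6 → 3² + 2² = 13
13 = (2,1)_6 → 2² + 1² = 5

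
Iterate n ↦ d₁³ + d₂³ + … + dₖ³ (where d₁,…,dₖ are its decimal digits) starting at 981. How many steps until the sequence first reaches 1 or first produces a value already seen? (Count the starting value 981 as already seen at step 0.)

981 → 9³ + 8³ + 1³ = 1242
1242 → 1³ + 2³ + 4³ + 2³ = 81
81 → 8³ + 1³ = 513
513 → 5³ + 1³ + 3³ = 153
153 → 1³ + 5³ + 3³ = 153  — 153 repeats.
That took 5 steps.

5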